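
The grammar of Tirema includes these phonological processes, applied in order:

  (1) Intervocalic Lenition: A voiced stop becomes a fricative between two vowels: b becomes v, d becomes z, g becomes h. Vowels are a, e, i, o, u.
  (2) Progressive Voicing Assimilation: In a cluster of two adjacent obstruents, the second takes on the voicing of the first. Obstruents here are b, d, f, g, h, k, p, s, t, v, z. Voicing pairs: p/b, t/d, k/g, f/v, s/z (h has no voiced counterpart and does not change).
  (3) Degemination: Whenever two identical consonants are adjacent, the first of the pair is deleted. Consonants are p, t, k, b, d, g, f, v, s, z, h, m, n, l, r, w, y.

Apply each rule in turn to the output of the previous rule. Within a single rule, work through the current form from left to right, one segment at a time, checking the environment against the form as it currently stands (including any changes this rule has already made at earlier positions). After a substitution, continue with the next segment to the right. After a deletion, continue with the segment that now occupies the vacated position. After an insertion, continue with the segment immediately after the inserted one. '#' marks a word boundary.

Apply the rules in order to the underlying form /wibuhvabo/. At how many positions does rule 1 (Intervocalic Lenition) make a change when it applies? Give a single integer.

2

(1) Intervocalic Lenition: [wibuhvabo] → [wivuhvavo]
(2) Progressive Voicing Assimilation: [wivuhvavo] → [wivuhfavo]
(3) Degemination: no change — [wivuhfavo]
Rule 1 changed 2 position(s).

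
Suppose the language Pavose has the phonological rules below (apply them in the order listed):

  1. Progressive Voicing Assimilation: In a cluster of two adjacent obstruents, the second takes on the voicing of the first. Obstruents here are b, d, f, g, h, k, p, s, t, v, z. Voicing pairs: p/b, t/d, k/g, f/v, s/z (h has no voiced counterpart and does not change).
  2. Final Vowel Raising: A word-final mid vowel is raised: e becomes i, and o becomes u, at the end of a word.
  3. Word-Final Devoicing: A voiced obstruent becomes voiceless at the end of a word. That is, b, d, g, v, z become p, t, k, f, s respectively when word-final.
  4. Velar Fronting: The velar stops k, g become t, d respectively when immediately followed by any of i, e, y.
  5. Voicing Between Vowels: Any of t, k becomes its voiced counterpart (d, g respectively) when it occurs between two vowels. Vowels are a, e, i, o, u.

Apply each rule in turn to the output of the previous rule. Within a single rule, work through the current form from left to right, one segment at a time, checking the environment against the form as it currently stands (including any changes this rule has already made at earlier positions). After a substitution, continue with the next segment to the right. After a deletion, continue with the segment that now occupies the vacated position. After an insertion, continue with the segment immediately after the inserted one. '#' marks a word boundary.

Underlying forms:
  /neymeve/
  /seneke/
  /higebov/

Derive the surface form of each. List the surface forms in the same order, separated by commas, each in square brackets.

/neymeve/:
  1 Progressive Voicing Assimilation: no change — [neymeve]
  2 Final Vowel Raising: [neymeve] → [neymevi]
  3 Word-Final Devoicing: no change — [neymevi]
  4 Velar Fronting: no change — [neymevi]
  5 Voicing Between Vowels: no change — [neymevi]
/seneke/:
  1 Progressive Voicing Assimilation: no change — [seneke]
  2 Final Vowel Raising: [seneke] → [seneki]
  3 Word-Final Devoicing: no change — [seneki]
  4 Velar Fronting: [seneki] → [seneti]
  5 Voicing Between Vowels: [seneti] → [senedi]
/higebov/:
  1 Progressive Voicing Assimilation: no change — [higebov]
  2 Final Vowel Raising: no change — [higebov]
  3 Word-Final Devoicing: [higebov] → [higebof]
  4 Velar Fronting: [higebof] → [hidebof]
  5 Voicing Between Vowels: no change — [hidebof]

[neymevi], [senedi], [hidebof]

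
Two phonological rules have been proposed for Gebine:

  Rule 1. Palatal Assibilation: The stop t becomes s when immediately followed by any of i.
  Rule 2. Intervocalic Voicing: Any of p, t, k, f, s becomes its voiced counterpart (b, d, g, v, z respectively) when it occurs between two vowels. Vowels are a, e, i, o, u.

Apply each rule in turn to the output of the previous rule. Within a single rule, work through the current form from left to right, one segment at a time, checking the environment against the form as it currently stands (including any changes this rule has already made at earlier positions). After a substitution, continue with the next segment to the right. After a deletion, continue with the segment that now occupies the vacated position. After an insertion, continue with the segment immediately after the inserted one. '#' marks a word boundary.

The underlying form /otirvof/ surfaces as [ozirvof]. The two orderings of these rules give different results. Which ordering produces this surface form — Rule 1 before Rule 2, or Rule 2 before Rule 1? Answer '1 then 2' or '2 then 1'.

Order 1 then 2:
  1 Palatal Assibilation: [otirvof] → [osirvof]
  2 Intervocalic Voicing: [osirvof] → [ozirvof]
  result: [ozirvof]
Order 2 then 1:
  2 Intervocalic Voicing: [otirvof] → [odirvof]
  1 Palatal Assibilation: no change — [odirvof]
  result: [odirvof]

1 then 2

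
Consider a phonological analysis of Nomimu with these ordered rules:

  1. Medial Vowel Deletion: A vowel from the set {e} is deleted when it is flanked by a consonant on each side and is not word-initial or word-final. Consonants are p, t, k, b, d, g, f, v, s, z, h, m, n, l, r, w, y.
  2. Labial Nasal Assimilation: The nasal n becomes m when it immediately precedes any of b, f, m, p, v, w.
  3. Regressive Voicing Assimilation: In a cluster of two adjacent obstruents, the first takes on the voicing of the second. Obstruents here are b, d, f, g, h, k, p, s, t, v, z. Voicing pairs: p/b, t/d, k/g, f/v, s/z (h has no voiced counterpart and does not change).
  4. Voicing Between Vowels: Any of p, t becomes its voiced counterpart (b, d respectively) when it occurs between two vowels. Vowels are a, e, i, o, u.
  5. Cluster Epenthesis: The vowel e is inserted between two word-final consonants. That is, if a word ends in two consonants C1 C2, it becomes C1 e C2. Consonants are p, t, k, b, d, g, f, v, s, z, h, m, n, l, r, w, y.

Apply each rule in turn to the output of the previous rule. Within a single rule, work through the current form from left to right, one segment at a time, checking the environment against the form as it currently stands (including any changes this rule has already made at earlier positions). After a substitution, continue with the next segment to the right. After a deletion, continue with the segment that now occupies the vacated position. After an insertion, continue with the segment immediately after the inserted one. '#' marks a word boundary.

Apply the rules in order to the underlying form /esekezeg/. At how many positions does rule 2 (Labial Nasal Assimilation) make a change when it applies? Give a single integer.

0

1 Medial Vowel Deletion: [esekezeg] → [eskzg]
2 Labial Nasal Assimilation: no change — [eskzg]
3 Regressive Voicing Assimilation: [eskzg] → [esgzg]
4 Voicing Between Vowels: no change — [esgzg]
5 Cluster Epenthesis: [esgzg] → [esgzeg]
Rule 2 changed 0 position(s).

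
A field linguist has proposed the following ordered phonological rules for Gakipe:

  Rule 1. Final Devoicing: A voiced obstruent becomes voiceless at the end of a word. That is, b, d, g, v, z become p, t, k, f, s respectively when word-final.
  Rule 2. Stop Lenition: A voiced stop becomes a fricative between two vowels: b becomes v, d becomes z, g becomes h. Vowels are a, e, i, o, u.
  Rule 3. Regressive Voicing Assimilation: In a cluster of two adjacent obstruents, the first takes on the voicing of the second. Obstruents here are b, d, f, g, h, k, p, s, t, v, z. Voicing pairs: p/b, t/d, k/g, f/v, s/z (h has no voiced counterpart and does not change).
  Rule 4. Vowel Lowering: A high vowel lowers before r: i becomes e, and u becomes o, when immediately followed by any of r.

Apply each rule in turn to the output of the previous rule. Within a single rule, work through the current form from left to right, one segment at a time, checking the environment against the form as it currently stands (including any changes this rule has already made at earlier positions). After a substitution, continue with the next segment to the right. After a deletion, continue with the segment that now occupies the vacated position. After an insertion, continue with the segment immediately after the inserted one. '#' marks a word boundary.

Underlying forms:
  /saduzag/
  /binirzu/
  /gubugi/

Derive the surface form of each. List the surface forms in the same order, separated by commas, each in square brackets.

[sazuzak], [binerzu], [guvuhi]

/saduzag/:
  Rule 1 Final Devoicing: [saduzag] → [saduzak]
  Rule 2 Stop Lenition: [saduzak] → [sazuzak]
  Rule 3 Regressive Voicing Assimilation: no change — [sazuzak]
  Rule 4 Vowel Lowering: no change — [sazuzak]
/binirzu/:
  Rule 1 Final Devoicing: no change — [binirzu]
  Rule 2 Stop Lenition: no change — [binirzu]
  Rule 3 Regressive Voicing Assimilation: no change — [binirzu]
  Rule 4 Vowel Lowering: [binirzu] → [binerzu]
/gubugi/:
  Rule 1 Final Devoicing: no change — [gubugi]
  Rule 2 Stop Lenition: [gubugi] → [guvuhi]
  Rule 3 Regressive Voicing Assimilation: no change — [guvuhi]
  Rule 4 Vowel Lowering: no change — [guvuhi]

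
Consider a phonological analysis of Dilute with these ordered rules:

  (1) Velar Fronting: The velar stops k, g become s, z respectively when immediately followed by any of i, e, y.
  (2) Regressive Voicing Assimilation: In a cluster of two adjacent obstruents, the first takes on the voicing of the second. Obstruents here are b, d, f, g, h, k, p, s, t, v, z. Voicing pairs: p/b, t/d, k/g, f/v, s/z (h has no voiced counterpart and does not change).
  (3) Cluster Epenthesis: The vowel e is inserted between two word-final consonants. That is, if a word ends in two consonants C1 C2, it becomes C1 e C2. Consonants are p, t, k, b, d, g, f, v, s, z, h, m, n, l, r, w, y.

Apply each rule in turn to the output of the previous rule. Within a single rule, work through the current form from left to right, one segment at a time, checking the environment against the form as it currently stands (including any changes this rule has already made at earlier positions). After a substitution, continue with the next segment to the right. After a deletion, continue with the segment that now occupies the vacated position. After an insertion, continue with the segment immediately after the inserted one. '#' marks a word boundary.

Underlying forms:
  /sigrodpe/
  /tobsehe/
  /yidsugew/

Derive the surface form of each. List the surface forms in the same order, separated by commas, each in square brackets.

/sigrodpe/:
  (1) Velar Fronting: no change — [sigrodpe]
  (2) Regressive Voicing Assimilation: [sigrodpe] → [sigrotpe]
  (3) Cluster Epenthesis: no change — [sigrotpe]
/tobsehe/:
  (1) Velar Fronting: no change — [tobsehe]
  (2) Regressive Voicing Assimilation: [tobsehe] → [topsehe]
  (3) Cluster Epenthesis: no change — [topsehe]
/yidsugew/:
  (1) Velar Fronting: [yidsugew] → [yidsuzew]
  (2) Regressive Voicing Assimilation: [yidsuzew] → [yitsuzew]
  (3) Cluster Epenthesis: no change — [yitsuzew]

[sigrotpe], [topsehe], [yitsuzew]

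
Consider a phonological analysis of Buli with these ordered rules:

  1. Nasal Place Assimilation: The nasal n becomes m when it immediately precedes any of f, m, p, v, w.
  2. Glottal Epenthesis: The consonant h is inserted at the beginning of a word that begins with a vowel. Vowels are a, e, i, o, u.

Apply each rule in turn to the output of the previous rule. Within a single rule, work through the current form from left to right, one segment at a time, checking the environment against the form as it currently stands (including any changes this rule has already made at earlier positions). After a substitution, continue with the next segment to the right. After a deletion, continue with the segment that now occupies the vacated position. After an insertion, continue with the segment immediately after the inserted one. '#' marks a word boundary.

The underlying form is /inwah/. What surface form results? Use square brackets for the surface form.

[himwah]

1 Nasal Place Assimilation: [inwah] → [imwah]
2 Glottal Epenthesis: [imwah] → [himwah]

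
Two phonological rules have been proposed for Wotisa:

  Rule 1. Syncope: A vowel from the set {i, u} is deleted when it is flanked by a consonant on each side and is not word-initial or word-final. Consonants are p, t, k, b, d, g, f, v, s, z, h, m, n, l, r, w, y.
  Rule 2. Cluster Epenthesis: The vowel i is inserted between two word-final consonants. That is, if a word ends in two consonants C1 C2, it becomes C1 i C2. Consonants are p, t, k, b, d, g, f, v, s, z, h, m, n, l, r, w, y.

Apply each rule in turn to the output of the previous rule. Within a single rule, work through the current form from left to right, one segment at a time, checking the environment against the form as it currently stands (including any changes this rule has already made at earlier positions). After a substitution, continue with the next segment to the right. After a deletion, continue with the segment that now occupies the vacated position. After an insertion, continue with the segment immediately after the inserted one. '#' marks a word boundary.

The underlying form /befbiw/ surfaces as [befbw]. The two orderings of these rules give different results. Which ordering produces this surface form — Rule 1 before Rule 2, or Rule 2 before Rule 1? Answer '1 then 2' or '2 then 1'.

2 then 1

Order 1 then 2:
  1 Syncope: [befbiw] → [befbw]
  2 Cluster Epenthesis: [befbw] → [befbiw]
  result: [befbiw]
Order 2 then 1:
  2 Cluster Epenthesis: no change — [befbiw]
  1 Syncope: [befbiw] → [befbw]
  result: [befbw]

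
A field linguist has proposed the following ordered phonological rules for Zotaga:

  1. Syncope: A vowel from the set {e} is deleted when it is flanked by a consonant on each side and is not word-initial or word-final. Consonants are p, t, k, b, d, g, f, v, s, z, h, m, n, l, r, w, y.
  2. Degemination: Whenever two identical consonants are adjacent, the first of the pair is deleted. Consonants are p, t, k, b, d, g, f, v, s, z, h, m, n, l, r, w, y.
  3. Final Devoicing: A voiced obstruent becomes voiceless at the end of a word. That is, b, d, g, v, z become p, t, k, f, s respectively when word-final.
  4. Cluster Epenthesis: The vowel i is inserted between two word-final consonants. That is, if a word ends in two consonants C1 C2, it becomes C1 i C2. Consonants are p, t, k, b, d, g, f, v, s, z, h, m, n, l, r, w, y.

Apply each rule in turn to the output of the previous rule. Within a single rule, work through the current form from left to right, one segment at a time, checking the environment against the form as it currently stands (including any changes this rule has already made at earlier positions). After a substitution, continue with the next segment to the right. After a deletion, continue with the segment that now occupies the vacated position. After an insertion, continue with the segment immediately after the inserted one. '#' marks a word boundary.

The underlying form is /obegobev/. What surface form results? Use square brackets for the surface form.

[obgobif]

1 Syncope: [obegobev] → [obgobv]
2 Degemination: no change — [obgobv]
3 Final Devoicing: [obgobv] → [obgobf]
4 Cluster Epenthesis: [obgobf] → [obgobif]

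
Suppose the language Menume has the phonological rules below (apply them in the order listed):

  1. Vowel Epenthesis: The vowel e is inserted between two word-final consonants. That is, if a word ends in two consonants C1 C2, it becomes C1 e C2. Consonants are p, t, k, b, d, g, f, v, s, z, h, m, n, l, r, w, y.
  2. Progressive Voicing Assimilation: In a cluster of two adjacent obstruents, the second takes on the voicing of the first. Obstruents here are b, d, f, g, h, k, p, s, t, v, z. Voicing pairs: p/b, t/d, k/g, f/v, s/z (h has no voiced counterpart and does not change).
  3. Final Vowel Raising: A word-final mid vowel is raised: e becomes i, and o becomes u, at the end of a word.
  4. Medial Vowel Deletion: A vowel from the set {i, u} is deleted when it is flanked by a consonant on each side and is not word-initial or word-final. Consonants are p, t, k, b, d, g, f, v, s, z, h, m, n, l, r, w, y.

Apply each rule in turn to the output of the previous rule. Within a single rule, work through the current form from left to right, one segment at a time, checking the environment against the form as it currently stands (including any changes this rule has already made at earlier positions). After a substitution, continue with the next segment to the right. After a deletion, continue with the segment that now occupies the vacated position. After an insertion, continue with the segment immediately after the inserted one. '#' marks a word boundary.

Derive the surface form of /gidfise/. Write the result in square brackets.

[gdvsi]

1 Vowel Epenthesis: no change — [gidfise]
2 Progressive Voicing Assimilation: [gidfise] → [gidvise]
3 Final Vowel Raising: [gidvise] → [gidvisi]
4 Medial Vowel Deletion: [gidvisi] → [gdvsi]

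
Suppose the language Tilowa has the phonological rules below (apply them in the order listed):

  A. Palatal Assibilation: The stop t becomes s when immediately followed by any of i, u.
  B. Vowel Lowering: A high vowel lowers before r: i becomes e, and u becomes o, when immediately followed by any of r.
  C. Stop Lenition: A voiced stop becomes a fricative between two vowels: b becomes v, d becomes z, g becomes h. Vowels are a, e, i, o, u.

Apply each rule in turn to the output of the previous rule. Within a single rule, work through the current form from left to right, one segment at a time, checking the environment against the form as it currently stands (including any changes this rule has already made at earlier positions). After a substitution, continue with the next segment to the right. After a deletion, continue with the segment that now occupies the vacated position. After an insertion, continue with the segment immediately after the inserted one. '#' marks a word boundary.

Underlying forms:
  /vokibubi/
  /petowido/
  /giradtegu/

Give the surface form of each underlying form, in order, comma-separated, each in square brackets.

/vokibubi/:
  A Palatal Assibilation: no change — [vokibubi]
  B Vowel Lowering: no change — [vokibubi]
  C Stop Lenition: [vokibubi] → [vokivuvi]
/petowido/:
  A Palatal Assibilation: no change — [petowido]
  B Vowel Lowering: no change — [petowido]
  C Stop Lenition: [petowido] → [petowizo]
/giradtegu/:
  A Palatal Assibilation: no change — [giradtegu]
  B Vowel Lowering: [giradtegu] → [geradtegu]
  C Stop Lenition: [geradtegu] → [geradtehu]

[vokivuvi], [petowizo], [geradtehu]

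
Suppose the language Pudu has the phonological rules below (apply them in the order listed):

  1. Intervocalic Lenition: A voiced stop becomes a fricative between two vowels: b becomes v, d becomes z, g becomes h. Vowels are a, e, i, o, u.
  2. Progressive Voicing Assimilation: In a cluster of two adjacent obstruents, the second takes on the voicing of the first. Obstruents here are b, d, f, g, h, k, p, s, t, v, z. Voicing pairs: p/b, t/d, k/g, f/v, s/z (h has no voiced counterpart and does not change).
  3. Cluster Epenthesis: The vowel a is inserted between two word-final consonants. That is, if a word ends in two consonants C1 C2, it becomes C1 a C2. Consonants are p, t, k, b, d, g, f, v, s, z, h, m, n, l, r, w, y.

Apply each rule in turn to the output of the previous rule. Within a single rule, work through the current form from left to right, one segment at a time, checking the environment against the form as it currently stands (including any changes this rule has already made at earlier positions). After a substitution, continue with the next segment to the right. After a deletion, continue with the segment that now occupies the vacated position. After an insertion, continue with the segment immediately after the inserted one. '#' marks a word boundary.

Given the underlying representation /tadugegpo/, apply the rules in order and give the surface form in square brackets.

[tazuhegbo]

1 Intervocalic Lenition: [tadugegpo] → [tazuhegpo]
2 Progressive Voicing Assimilation: [tazuhegpo] → [tazuhegbo]
3 Cluster Epenthesis: no change — [tazuhegbo]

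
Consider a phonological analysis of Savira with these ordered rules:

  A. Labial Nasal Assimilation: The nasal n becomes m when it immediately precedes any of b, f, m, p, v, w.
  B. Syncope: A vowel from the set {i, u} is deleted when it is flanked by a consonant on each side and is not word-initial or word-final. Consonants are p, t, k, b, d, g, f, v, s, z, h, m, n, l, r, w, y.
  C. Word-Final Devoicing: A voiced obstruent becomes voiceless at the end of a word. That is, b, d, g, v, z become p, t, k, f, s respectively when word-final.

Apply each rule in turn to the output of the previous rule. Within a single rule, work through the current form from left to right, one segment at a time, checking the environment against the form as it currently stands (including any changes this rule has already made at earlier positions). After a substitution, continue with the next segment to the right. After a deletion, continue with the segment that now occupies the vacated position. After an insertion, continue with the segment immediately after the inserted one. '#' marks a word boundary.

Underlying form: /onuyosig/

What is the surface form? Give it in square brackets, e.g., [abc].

[onyosk]

A Labial Nasal Assimilation: no change — [onuyosig]
B Syncope: [onuyosig] → [onyosg]
C Word-Final Devoicing: [onyosg] → [onyosk]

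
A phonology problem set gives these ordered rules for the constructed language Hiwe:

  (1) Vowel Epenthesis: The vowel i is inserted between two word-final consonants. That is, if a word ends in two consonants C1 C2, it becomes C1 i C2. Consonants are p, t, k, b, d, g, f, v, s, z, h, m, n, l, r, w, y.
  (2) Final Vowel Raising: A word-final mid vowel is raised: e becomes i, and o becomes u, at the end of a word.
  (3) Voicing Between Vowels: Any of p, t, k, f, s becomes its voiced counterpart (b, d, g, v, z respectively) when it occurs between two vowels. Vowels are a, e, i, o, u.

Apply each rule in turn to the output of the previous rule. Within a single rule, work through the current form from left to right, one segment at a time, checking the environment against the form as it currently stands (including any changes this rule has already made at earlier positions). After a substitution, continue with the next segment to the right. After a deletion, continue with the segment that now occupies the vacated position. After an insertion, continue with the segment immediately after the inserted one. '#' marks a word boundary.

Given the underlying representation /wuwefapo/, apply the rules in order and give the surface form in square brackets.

[wuwevabu]

(1) Vowel Epenthesis: no change — [wuwefapo]
(2) Final Vowel Raising: [wuwefapo] → [wuwefapu]
(3) Voicing Between Vowels: [wuwefapu] → [wuwevabu]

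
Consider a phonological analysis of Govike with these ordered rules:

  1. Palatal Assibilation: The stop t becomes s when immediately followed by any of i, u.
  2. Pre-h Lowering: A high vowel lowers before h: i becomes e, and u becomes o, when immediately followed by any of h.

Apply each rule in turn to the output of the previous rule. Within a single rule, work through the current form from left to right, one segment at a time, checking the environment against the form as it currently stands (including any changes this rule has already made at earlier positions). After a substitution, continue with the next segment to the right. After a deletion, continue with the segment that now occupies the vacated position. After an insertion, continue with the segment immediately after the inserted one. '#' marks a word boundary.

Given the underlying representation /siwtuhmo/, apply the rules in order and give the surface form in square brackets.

[siwsohmo]

1 Palatal Assibilation: [siwtuhmo] → [siwsuhmo]
2 Pre-h Lowering: [siwsuhmo] → [siwsohmo]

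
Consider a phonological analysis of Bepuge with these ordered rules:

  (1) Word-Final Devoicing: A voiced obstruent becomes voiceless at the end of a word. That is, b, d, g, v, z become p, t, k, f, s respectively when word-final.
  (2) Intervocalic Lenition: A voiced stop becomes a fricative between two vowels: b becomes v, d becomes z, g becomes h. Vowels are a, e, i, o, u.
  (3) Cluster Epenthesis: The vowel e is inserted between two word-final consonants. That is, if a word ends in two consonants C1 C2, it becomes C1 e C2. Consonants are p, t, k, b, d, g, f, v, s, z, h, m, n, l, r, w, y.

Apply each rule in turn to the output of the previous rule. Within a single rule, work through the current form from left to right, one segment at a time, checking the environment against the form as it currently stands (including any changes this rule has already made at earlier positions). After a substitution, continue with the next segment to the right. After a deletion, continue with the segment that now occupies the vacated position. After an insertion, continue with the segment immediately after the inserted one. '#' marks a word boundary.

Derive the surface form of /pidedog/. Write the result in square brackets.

[pizezok]

(1) Word-Final Devoicing: [pidedog] → [pidedok]
(2) Intervocalic Lenition: [pidedok] → [pizezok]
(3) Cluster Epenthesis: no change — [pizezok]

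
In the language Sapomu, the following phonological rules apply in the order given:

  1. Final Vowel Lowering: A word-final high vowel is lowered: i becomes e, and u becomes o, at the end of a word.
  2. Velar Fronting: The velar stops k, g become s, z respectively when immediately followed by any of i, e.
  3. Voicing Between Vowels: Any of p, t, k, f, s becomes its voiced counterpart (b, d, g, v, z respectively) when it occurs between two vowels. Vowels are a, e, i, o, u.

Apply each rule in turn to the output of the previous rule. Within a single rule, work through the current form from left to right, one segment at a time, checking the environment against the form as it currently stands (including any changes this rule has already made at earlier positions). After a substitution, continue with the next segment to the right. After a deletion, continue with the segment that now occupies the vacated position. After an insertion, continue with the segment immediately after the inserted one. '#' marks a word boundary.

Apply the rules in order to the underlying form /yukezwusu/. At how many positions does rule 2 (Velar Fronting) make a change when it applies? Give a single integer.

1 Final Vowel Lowering: [yukezwusu] → [yukezwuso]
2 Velar Fronting: [yukezwuso] → [yusezwuso]
3 Voicing Between Vowels: [yusezwuso] → [yuzezwuzo]
Rule 2 changed 1 position(s).

1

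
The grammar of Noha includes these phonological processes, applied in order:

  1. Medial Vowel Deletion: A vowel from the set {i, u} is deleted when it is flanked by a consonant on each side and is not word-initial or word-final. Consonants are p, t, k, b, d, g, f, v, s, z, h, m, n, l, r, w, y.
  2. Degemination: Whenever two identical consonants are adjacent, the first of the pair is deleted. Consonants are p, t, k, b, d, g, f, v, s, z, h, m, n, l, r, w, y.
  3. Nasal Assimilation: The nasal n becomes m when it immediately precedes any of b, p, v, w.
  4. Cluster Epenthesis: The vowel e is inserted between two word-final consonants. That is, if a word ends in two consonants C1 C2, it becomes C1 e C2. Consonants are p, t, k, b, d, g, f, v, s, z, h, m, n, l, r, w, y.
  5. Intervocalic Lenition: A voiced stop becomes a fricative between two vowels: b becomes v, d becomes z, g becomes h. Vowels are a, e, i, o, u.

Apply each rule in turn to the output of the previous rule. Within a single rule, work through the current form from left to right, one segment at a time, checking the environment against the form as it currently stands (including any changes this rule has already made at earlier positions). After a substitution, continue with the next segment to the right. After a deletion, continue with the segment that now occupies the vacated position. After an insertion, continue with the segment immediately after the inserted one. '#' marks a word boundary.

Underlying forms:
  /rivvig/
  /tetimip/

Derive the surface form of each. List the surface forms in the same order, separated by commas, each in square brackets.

[rveg], [tetmep]

/rivvig/:
  1 Medial Vowel Deletion: [rivvig] → [rvvg]
  2 Degemination: [rvvg] → [rvg]
  3 Nasal Assimilation: no change — [rvg]
  4 Cluster Epenthesis: [rvg] → [rveg]
  5 Intervocalic Lenition: no change — [rveg]
/tetimip/:
  1 Medial Vowel Deletion: [tetimip] → [tetmp]
  2 Degemination: no change — [tetmp]
  3 Nasal Assimilation: no change — [tetmp]
  4 Cluster Epenthesis: [tetmp] → [tetmep]
  5 Intervocalic Lenition: no change — [tetmep]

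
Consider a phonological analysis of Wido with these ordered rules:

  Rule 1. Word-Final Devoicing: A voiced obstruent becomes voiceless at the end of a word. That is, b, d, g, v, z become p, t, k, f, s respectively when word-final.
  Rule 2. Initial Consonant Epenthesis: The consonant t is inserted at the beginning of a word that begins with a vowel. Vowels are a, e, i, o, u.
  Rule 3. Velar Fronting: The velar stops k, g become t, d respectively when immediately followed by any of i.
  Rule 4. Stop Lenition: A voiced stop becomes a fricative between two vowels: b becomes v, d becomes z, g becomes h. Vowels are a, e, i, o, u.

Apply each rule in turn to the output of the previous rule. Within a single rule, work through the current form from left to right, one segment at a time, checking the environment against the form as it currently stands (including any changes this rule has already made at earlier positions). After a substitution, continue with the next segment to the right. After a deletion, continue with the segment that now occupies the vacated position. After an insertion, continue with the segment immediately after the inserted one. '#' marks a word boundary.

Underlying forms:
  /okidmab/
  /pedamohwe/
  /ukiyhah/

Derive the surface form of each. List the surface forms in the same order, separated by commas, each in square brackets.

/okidmab/:
  Rule 1 Word-Final Devoicing: [okidmab] → [okidmap]
  Rule 2 Initial Consonant Epenthesis: [okidmap] → [tokidmap]
  Rule 3 Velar Fronting: [tokidmap] → [totidmap]
  Rule 4 Stop Lenition: no change — [totidmap]
/pedamohwe/:
  Rule 1 Word-Final Devoicing: no change — [pedamohwe]
  Rule 2 Initial Consonant Epenthesis: no change — [pedamohwe]
  Rule 3 Velar Fronting: no change — [pedamohwe]
  Rule 4 Stop Lenition: [pedamohwe] → [pezamohwe]
/ukiyhah/:
  Rule 1 Word-Final Devoicing: no change — [ukiyhah]
  Rule 2 Initial Consonant Epenthesis: [ukiyhah] → [tukiyhah]
  Rule 3 Velar Fronting: [tukiyhah] → [tutiyhah]
  Rule 4 Stop Lenition: no change — [tutiyhah]

[totidmap], [pezamohwe], [tutiyhah]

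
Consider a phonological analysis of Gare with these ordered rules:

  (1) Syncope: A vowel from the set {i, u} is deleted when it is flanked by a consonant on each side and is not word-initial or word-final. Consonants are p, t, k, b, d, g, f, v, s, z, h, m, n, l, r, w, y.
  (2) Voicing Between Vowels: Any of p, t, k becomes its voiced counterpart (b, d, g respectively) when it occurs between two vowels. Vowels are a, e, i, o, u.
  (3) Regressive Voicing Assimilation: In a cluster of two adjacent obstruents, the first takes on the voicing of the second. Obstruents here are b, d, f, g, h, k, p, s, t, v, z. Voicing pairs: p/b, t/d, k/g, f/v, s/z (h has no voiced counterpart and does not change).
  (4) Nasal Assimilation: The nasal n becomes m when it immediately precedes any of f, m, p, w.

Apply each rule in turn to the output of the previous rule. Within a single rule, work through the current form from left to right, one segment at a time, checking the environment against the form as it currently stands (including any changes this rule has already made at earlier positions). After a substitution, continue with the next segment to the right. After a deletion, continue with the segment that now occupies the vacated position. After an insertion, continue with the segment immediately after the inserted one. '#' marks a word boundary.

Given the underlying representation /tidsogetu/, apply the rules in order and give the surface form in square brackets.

(1) Syncope: [tidsogetu] → [tdsogetu]
(2) Voicing Between Vowels: [tdsogetu] → [tdsogedu]
(3) Regressive Voicing Assimilation: [tdsogedu] → [dtsogedu]
(4) Nasal Assimilation: no change — [dtsogedu]

[dtsogedu]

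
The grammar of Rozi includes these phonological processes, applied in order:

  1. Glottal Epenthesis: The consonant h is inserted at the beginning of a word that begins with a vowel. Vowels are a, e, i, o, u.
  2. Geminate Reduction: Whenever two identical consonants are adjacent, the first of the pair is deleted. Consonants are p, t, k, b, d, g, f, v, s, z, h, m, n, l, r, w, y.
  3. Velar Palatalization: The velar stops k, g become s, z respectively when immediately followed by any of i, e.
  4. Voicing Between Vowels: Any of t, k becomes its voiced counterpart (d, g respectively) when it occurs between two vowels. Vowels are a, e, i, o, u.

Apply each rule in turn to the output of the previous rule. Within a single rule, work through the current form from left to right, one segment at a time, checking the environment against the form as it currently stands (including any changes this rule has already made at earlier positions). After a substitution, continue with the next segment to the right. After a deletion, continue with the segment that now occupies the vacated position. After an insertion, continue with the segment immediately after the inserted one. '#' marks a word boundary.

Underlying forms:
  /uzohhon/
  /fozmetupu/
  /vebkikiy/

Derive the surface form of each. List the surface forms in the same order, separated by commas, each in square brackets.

/uzohhon/:
  1 Glottal Epenthesis: [uzohhon] → [huzohhon]
  2 Geminate Reduction: [huzohhon] → [huzohon]
  3 Velar Palatalization: no change — [huzohon]
  4 Voicing Between Vowels: no change — [huzohon]
/fozmetupu/:
  1 Glottal Epenthesis: no change — [fozmetupu]
  2 Geminate Reduction: no change — [fozmetupu]
  3 Velar Palatalization: no change — [fozmetupu]
  4 Voicing Between Vowels: [fozmetupu] → [fozmedupu]
/vebkikiy/:
  1 Glottal Epenthesis: no change — [vebkikiy]
  2 Geminate Reduction: no change — [vebkikiy]
  3 Velar Palatalization: [vebkikiy] → [vebsisiy]
  4 Voicing Between Vowels: no change — [vebsisiy]

[huzohon], [fozmedupu], [vebsisiy]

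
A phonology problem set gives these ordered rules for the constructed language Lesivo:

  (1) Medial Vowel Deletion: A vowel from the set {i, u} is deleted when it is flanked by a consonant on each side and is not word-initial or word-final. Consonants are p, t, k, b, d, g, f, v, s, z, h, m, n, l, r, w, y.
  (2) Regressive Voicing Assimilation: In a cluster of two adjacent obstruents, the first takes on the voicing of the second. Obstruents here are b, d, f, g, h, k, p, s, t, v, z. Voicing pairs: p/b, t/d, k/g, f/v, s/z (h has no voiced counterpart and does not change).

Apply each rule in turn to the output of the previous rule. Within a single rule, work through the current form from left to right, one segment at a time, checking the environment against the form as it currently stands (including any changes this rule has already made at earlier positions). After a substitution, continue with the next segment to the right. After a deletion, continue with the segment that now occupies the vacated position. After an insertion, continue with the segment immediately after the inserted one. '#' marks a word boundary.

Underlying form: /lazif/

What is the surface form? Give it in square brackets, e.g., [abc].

(1) Medial Vowel Deletion: [lazif] → [lazf]
(2) Regressive Voicing Assimilation: [lazf] → [lasf]

[lasf]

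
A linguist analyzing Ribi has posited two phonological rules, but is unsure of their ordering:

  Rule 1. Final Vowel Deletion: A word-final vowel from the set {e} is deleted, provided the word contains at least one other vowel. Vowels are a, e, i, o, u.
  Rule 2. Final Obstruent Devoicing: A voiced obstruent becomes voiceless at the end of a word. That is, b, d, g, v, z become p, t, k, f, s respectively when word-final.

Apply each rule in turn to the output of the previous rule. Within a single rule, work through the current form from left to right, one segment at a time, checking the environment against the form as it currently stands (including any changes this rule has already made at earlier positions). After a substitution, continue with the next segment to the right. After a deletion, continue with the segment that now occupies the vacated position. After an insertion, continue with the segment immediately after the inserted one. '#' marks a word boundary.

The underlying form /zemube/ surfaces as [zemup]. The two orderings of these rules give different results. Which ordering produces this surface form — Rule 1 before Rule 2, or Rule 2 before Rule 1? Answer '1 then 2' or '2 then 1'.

1 then 2

Order 1 then 2:
  1 Final Vowel Deletion: [zemube] → [zemub]
  2 Final Obstruent Devoicing: [zemub] → [zemup]
  result: [zemup]
Order 2 then 1:
  2 Final Obstruent Devoicing: no change — [zemube]
  1 Final Vowel Deletion: [zemube] → [zemub]
  result: [zemub]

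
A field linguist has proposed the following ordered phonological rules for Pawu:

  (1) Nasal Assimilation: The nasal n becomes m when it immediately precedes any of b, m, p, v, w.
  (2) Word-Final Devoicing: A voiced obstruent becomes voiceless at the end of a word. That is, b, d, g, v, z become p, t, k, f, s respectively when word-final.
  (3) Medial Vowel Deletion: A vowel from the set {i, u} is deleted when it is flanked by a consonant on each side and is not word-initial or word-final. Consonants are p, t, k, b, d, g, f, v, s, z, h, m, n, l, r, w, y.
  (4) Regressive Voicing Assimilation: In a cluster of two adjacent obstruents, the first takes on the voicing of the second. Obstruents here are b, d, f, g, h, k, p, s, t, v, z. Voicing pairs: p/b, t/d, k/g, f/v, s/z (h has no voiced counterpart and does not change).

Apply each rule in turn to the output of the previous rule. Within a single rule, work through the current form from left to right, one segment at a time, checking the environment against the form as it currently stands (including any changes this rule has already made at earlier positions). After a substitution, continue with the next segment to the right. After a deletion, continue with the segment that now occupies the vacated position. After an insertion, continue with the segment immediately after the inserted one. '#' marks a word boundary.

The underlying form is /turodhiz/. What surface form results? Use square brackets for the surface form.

[troths]

(1) Nasal Assimilation: no change — [turodhiz]
(2) Word-Final Devoicing: [turodhiz] → [turodhis]
(3) Medial Vowel Deletion: [turodhis] → [trodhs]
(4) Regressive Voicing Assimilation: [trodhs] → [troths]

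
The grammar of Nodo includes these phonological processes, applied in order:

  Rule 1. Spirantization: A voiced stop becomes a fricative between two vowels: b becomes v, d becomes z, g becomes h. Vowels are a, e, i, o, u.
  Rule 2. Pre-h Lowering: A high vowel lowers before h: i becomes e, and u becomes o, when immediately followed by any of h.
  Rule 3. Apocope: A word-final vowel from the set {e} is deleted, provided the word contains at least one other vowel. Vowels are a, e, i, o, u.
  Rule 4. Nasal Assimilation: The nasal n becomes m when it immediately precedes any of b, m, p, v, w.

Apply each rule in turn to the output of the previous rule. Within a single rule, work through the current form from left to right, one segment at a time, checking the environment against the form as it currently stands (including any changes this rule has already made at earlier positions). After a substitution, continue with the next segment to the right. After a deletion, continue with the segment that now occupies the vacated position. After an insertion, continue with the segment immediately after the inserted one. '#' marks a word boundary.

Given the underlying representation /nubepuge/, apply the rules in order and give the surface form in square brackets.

Rule 1 Spirantization: [nubepuge] → [nuvepuhe]
Rule 2 Pre-h Lowering: [nuvepuhe] → [nuvepohe]
Rule 3 Apocope: [nuvepohe] → [nuvepoh]
Rule 4 Nasal Assimilation: no change — [nuvepoh]

[nuvepoh]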